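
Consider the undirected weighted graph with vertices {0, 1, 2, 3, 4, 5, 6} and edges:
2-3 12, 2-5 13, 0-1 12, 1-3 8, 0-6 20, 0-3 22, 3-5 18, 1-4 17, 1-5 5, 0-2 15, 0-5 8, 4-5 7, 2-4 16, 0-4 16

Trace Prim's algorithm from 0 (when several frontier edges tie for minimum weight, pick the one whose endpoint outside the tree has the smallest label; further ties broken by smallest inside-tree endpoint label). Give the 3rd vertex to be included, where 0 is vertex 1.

Prim, starting at 0.
Step 1: cheapest edge leaving the tree is 0-5 (8); add 5.
Step 2: cheapest edge leaving the tree is 1-5 (5); add 1.
Step 3: cheapest edge leaving the tree is 4-5 (7); add 4.
Step 4: cheapest edge leaving the tree is 1-3 (8); add 3.
Step 5: cheapest edge leaving the tree is 2-3 (12); add 2.
Step 6: cheapest edge leaving the tree is 0-6 (20); add 6.
Vertex order: 0, 5, 1, 4, 3, 2, 6. The 3rd vertex is 1.

1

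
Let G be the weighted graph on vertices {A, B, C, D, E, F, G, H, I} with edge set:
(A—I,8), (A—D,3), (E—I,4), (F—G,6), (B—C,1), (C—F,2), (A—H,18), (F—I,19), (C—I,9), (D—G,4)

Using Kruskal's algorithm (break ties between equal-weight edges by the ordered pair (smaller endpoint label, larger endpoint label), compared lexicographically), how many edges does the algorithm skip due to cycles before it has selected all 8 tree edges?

1

Kruskal's algorithm — process edges by increasing weight (ties by edge label):
B—C (1): add — endpoints in different components.
C—F (2): add — endpoints in different components.
A—D (3): add — endpoints in different components.
D—G (4): add — endpoints in different components.
E—I (4): add — endpoints in different components.
F—G (6): add — endpoints in different components.
A—I (8): add — endpoints in different components.
C—I (9): skip — C and I already connected.
A—H (18): add — endpoints in different components.
Edges rejected before the tree was complete: 1.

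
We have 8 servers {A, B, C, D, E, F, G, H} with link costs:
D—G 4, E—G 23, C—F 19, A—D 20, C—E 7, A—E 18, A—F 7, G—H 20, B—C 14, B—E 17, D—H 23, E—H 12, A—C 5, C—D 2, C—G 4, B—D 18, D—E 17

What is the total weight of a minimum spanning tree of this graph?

Prim's algorithm from H:
Step 1: cheapest edge leaving the tree is E—H (12); add E.
Step 2: cheapest edge leaving the tree is C—E (7); add C.
Step 3: cheapest edge leaving the tree is C—D (2); add D.
Step 4: cheapest edge leaving the tree is C—G (4); add G.
Step 5: cheapest edge leaving the tree is A—C (5); add A.
Step 6: cheapest edge leaving the tree is A—F (7); add F.
Step 7: cheapest edge leaving the tree is B—C (14); add B.
MST edges: E—H, C—E, C—D, C—G, A—C, A—F, B—C; total weight 12+7+2+4+5+7+14 = 51.

51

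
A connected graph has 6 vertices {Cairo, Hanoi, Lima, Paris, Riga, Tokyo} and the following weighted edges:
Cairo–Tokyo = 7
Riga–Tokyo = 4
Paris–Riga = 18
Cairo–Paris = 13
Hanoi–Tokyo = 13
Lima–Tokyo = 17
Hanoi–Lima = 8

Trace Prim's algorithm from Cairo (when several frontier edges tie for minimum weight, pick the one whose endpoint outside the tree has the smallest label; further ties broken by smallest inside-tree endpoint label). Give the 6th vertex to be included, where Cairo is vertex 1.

Paris

Prim's algorithm from Cairo:
Step 1: frontier [Cairo–Tokyo 7, Cairo–Paris 13] → take Cairo–Tokyo (7); add Tokyo.
Step 2: frontier [Cairo–Paris 13, Riga–Tokyo 4, Hanoi–Tokyo 13, Lima–Tokyo 17] → take Riga–Tokyo (4); add Riga.
Step 3: frontier [Cairo–Paris 13, Paris–Riga 18, Hanoi–Tokyo 13, Lima–Tokyo 17] → take Hanoi–Tokyo (13); add Hanoi.
Step 4: frontier [Cairo–Paris 13, Hanoi–Lima 8, Paris–Riga 18, Lima–Tokyo 17] → take Hanoi–Lima (8); add Lima.
Step 5: frontier [Cairo–Paris 13, Paris–Riga 18] → take Cairo–Paris (13); add Paris.
Vertex order: Cairo, Tokyo, Riga, Hanoi, Lima, Paris. The 6th vertex is Paris.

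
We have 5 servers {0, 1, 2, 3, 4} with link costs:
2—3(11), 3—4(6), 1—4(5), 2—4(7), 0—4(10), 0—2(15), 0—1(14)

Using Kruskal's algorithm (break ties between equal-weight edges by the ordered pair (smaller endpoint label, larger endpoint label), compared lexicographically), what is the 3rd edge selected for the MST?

2-4

Kruskal's algorithm — process edges by increasing weight (ties by edge label):
1—4 (5): add — endpoints in different components.
3—4 (6): add — endpoints in different components.
2—4 (7): add — endpoints in different components.
0—4 (10): add — endpoints in different components.
The 3rd edge added is 2—4.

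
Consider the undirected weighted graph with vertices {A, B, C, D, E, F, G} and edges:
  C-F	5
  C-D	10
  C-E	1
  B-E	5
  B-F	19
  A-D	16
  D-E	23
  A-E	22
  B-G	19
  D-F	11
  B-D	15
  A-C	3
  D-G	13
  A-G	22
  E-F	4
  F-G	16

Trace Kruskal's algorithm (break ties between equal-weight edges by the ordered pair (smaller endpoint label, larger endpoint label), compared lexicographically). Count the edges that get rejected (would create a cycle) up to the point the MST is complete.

Kruskal: consider edges lightest-first.
C-E (1): add. Components now {A} {B} {C,E} {D} {F} {G}
A-C (3): add. Components now {A,C,E} {B} {D} {F} {G}
E-F (4): add. Components now {A,C,E,F} {B} {D} {G}
B-E (5): add. Components now {A,B,C,E,F} {D} {G}
C-F (5): skip — C and F already connected.
C-D (10): add. Components now {A,B,C,D,E,F} {G}
D-F (11): skip — D and F already connected.
D-G (13): add. Components now {A,B,C,D,E,F,G}
Edges rejected before the tree was complete: 2.

2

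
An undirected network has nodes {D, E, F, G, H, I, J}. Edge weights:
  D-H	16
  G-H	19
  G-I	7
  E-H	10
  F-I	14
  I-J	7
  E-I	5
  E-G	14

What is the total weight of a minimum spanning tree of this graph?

59

Kruskal: consider edges lightest-first.
E-I (5): add — endpoints in different components.
G-I (7): add — endpoints in different components.
I-J (7): add — endpoints in different components.
E-H (10): add — endpoints in different components.
E-G (14): skip — E and G already connected.
F-I (14): add — endpoints in different components.
D-H (16): add — endpoints in different components.
MST edges: E-I, G-I, I-J, E-H, F-I, D-H; total weight 5+7+7+10+14+16 = 59.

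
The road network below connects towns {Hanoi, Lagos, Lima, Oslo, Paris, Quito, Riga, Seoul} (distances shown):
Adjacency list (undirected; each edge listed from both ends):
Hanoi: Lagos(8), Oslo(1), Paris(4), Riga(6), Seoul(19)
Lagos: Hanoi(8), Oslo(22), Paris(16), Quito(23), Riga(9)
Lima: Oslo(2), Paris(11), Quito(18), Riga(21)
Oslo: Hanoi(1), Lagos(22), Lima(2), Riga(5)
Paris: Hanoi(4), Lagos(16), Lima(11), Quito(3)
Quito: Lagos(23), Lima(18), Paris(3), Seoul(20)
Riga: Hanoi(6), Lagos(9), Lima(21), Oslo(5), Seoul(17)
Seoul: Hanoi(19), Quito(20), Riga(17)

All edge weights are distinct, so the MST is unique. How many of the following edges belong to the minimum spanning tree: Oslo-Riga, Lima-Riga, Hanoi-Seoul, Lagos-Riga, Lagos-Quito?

1

Sort edges by weight, then run Kruskal:
Hanoi-Oslo (1): add — endpoints in different components.
Lima-Oslo (2): add — endpoints in different components.
Paris-Quito (3): add — endpoints in different components.
Hanoi-Paris (4): add — endpoints in different components.
Oslo-Riga (5): add — endpoints in different components.
Hanoi-Riga (6): skip — Hanoi and Riga already connected.
Hanoi-Lagos (8): add — endpoints in different components.
Lagos-Riga (9): skip — Lagos and Riga already connected.
Lima-Paris (11): skip — Lima and Paris already connected.
Lagos-Paris (16): skip — Lagos and Paris already connected.
Riga-Seoul (17): add — endpoints in different components.
MST edge set: {Hanoi-Oslo, Lima-Oslo, Paris-Quito, Hanoi-Paris, Oslo-Riga, Hanoi-Lagos, Riga-Seoul}.
Of the listed edges, {Oslo-Riga} are in the MST → 1.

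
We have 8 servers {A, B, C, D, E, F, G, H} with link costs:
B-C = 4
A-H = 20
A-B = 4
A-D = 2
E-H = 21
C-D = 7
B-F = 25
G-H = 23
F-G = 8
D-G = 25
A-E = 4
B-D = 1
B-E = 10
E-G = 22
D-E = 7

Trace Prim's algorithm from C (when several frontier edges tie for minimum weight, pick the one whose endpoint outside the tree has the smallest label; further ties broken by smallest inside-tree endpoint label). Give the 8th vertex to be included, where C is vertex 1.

Prim's algorithm from C:
Step 1: cheapest edge leaving the tree is B-C (4); add B.
Step 2: cheapest edge leaving the tree is B-D (1); add D.
Step 3: cheapest edge leaving the tree is A-D (2); add A.
Step 4: cheapest edge leaving the tree is A-E (4); add E.
Step 5: cheapest edge leaving the tree is A-H (20); add H.
Step 6: cheapest edge leaving the tree is E-G (22); add G.
Step 7: cheapest edge leaving the tree is F-G (8); add F.
Vertex order: C, B, D, A, E, H, G, F. The 8th vertex is F.

F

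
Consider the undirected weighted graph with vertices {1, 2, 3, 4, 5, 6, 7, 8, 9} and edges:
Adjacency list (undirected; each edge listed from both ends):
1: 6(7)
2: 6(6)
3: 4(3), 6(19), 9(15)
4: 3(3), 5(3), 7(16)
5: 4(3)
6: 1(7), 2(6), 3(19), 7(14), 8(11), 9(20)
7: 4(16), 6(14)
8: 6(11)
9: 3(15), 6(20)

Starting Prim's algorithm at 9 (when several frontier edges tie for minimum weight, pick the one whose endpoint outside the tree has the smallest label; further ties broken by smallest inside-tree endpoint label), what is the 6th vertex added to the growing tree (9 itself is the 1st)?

Prim, starting at 9.
Step 1: frontier [3-9 15, 6-9 20] → take 3-9 (15); add 3.
Step 2: frontier [3-4 3, 3-6 19, 6-9 20] → take 3-4 (3); add 4.
Step 3: frontier [3-6 19, 4-5 3, 4-7 16, 6-9 20] → take 4-5 (3); add 5.
Step 4: frontier [3-6 19, 4-7 16, 6-9 20] → take 4-7 (16); add 7.
Step 5: frontier [3-6 19, 6-7 14, 6-9 20] → take 6-7 (14); add 6.
Step 6: frontier [2-6 6, 1-6 7, 6-8 11] → take 2-6 (6); add 2.
Step 7: frontier [1-6 7, 6-8 11] → take 1-6 (7); add 1.
Step 8: frontier [6-8 11] → take 6-8 (11); add 8.
Vertex order: 9, 3, 4, 5, 7, 6, 2, 1, 8. The 6th vertex is 6.

6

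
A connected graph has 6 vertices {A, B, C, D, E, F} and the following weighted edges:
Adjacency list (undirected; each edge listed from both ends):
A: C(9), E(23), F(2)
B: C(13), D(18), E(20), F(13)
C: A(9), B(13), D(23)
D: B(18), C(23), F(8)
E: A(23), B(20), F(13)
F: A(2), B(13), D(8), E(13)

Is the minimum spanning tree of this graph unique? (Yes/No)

Kruskal's algorithm — process edges by increasing weight (ties by edge label):
A—F (2): add — endpoints in different components.
D—F (8): add — endpoints in different components.
A—C (9): add — endpoints in different components.
B—C (13): add — endpoints in different components.
B—F (13): skip — B and F already connected.
E—F (13): add — endpoints in different components.
Non-tree edge B—F has weight 13, equal to the heaviest edge on its tree cycle — swapping gives another MST of the same weight. Not unique.

No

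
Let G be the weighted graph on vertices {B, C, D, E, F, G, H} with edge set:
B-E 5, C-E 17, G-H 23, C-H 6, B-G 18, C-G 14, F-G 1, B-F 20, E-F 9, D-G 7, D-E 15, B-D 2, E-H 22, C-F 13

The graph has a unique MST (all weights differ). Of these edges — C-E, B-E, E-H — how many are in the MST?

1

Kruskal: consider edges lightest-first.
F-G (1): add. Components now {B} {C} {D} {E} {F,G} {H}
B-D (2): add. Components now {B,D} {C} {E} {F,G} {H}
B-E (5): add. Components now {B,D,E} {C} {F,G} {H}
C-H (6): add. Components now {B,D,E} {C,H} {F,G}
D-G (7): add. Components now {B,D,E,F,G} {C,H}
E-F (9): skip — E and F already connected.
C-F (13): add. Components now {B,C,D,E,F,G,H}
MST edge set: {F-G, B-D, B-E, C-H, D-G, C-F}.
Of the listed edges, {B-E} are in the MST → 1.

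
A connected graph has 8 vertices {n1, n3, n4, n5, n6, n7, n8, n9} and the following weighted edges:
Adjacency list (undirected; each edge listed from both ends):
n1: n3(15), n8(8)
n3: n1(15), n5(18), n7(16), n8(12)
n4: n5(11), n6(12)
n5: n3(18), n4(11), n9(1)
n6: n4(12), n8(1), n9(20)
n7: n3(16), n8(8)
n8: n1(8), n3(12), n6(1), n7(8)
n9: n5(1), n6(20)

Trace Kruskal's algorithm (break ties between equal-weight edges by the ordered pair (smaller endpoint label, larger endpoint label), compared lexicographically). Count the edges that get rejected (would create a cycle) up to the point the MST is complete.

0

Kruskal's algorithm — process edges by increasing weight (ties by edge label):
n5–n9 (1): add — endpoints in different components.
n6–n8 (1): add — endpoints in different components.
n1–n8 (8): add — endpoints in different components.
n7–n8 (8): add — endpoints in different components.
n4–n5 (11): add — endpoints in different components.
n3–n8 (12): add — endpoints in different components.
n4–n6 (12): add — endpoints in different components.
Edges rejected before the tree was complete: 0.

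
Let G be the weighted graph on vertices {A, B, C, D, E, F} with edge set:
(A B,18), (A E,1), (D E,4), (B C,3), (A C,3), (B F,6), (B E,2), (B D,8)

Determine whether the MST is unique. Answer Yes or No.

No

Sort edges by weight, then run Kruskal:
A E (1): add — endpoints in different components.
B E (2): add — endpoints in different components.
A C (3): add — endpoints in different components.
B C (3): skip — B and C already connected.
D E (4): add — endpoints in different components.
B F (6): add — endpoints in different components.
Non-tree edge B C has weight 3, equal to the heaviest edge on its tree cycle — swapping gives another MST of the same weight. Not unique.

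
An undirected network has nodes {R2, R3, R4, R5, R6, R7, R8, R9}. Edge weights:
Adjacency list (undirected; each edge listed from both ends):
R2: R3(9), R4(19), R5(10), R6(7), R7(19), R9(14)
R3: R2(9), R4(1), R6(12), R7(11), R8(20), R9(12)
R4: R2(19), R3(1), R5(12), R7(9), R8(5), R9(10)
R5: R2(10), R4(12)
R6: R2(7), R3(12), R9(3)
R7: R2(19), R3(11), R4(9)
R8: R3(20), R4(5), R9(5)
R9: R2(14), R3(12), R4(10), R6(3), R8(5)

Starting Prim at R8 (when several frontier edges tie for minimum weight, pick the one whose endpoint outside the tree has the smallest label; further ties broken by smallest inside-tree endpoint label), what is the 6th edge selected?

R4-R7

Grow the tree from R8 using Prim:
Step 1: cheapest edge leaving the tree is R4-R8 (5); add R4.
Step 2: cheapest edge leaving the tree is R3-R4 (1); add R3.
Step 3: cheapest edge leaving the tree is R8-R9 (5); add R9.
Step 4: cheapest edge leaving the tree is R6-R9 (3); add R6.
Step 5: cheapest edge leaving the tree is R2-R6 (7); add R2.
Step 6: cheapest edge leaving the tree is R4-R7 (9); add R7.
Step 7: cheapest edge leaving the tree is R2-R5 (10); add R5.
The 6th edge added is R4-R7.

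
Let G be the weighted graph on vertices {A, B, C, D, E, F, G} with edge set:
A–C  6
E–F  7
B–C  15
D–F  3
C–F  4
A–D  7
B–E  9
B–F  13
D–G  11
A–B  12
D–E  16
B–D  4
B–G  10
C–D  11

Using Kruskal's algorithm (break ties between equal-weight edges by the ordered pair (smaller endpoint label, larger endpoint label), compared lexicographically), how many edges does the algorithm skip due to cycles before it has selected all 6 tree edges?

Kruskal: consider edges lightest-first.
D–F (3): add. Components now {A} {B} {C} {D,F} {E} {G}
B–D (4): add. Components now {A} {B,D,F} {C} {E} {G}
C–F (4): add. Components now {A} {B,C,D,F} {E} {G}
A–C (6): add. Components now {A,B,C,D,F} {E} {G}
A–D (7): skip — A and D already connected.
E–F (7): add. Components now {A,B,C,D,E,F} {G}
B–E (9): skip — B and E already connected.
B–G (10): add. Components now {A,B,C,D,E,F,G}
Edges rejected before the tree was complete: 2.

2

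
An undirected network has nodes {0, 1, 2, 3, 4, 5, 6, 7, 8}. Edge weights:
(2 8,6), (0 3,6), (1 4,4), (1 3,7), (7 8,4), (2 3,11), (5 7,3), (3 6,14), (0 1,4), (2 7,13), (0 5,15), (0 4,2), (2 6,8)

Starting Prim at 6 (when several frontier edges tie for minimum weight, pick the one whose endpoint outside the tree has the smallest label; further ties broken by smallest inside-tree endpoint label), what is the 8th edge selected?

0-1

Prim, starting at 6.
Step 1: cheapest edge leaving the tree is 2 6 (8); add 2.
Step 2: cheapest edge leaving the tree is 2 8 (6); add 8.
Step 3: cheapest edge leaving the tree is 7 8 (4); add 7.
Step 4: cheapest edge leaving the tree is 5 7 (3); add 5.
Step 5: cheapest edge leaving the tree is 2 3 (11); add 3.
Step 6: cheapest edge leaving the tree is 0 3 (6); add 0.
Step 7: cheapest edge leaving the tree is 0 4 (2); add 4.
Step 8: cheapest edge leaving the tree is 0 1 (4); add 1.
The 8th edge added is 0 1.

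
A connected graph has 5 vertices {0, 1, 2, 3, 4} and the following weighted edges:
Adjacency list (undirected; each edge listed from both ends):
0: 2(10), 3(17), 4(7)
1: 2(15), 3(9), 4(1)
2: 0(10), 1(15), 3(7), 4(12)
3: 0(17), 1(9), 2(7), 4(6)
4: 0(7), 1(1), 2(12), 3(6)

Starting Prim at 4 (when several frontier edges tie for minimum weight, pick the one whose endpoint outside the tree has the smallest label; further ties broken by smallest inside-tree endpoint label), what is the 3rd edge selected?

0-4

Grow the tree from 4 using Prim:
Step 1: cheapest edge leaving the tree is 1–4 (1); add 1.
Step 2: cheapest edge leaving the tree is 3–4 (6); add 3.
Step 3: cheapest edge leaving the tree is 0–4 (7); add 0.
Step 4: cheapest edge leaving the tree is 2–3 (7); add 2.
The 3rd edge added is 0–4.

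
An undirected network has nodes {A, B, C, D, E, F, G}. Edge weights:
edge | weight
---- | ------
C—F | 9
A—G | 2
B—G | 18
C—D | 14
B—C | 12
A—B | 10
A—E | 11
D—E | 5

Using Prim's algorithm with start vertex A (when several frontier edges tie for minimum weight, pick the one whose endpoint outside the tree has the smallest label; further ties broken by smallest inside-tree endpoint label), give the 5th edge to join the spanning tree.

Grow the tree from A using Prim:
Step 1: cheapest edge leaving the tree is A—G (2); add G.
Step 2: cheapest edge leaving the tree is A—B (10); add B.
Step 3: cheapest edge leaving the tree is A—E (11); add E.
Step 4: cheapest edge leaving the tree is D—E (5); add D.
Step 5: cheapest edge leaving the tree is B—C (12); add C.
Step 6: cheapest edge leaving the tree is C—F (9); add F.
The 5th edge added is B—C.

B-C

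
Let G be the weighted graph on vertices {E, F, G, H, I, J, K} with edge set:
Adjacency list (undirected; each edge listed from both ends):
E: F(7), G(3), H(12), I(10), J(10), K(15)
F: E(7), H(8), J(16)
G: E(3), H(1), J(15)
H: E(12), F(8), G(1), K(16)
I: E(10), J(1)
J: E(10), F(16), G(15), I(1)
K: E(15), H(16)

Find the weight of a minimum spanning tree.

Sort edges by weight, then run Kruskal:
G—H (1): add. Components now {E} {F} {G,H} {I} {J} {K}
I—J (1): add. Components now {E} {F} {G,H} {I,J} {K}
E—G (3): add. Components now {E,G,H} {F} {I,J} {K}
E—F (7): add. Components now {E,F,G,H} {I,J} {K}
F—H (8): skip — F and H already connected.
E—I (10): add. Components now {E,F,G,H,I,J} {K}
E—J (10): skip — E and J already connected.
E—H (12): skip — E and H already connected.
E—K (15): add. Components now {E,F,G,H,I,J,K}
MST edges: G—H, I—J, E—G, E—F, E—I, E—K; total weight 1+1+3+7+10+15 = 37.

37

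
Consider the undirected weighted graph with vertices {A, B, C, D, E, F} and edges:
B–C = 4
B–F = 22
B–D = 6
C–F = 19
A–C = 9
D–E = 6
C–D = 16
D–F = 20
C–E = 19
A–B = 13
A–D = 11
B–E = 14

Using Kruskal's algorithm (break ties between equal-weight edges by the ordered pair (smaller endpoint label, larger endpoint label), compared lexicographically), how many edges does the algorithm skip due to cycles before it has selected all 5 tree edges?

5

Kruskal: consider edges lightest-first.
B–C (4): add — endpoints in different components.
B–D (6): add — endpoints in different components.
D–E (6): add — endpoints in different components.
A–C (9): add — endpoints in different components.
A–D (11): skip — A and D already connected.
A–B (13): skip — A and B already connected.
B–E (14): skip — B and E already connected.
C–D (16): skip — C and D already connected.
C–E (19): skip — C and E already connected.
C–F (19): add — endpoints in different components.
Edges rejected before the tree was complete: 5.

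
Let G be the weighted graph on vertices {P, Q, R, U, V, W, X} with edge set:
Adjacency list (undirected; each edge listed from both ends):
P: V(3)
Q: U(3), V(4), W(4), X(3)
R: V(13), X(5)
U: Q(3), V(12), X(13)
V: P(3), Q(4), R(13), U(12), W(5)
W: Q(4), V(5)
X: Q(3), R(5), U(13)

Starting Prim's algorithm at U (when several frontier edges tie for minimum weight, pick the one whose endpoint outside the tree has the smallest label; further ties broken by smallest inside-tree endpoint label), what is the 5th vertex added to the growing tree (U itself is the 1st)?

Prim's algorithm from U:
Step 1: frontier [Q–U 3, U–V 12, U–X 13] → take Q–U (3); add Q.
Step 2: frontier [Q–X 3, Q–V 4, Q–W 4, U–V 12, U–X 13] → take Q–X (3); add X.
Step 3: frontier [Q–V 4, Q–W 4, U–V 12, R–X 5] → take Q–V (4); add V.
Step 4: frontier [Q–W 4, P–V 3, V–W 5, R–V 13, R–X 5] → take P–V (3); add P.
Step 5: frontier [Q–W 4, V–W 5, R–V 13, R–X 5] → take Q–W (4); add W.
Step 6: frontier [R–V 13, R–X 5] → take R–X (5); add R.
Vertex order: U, Q, X, V, P, W, R. The 5th vertex is P.

P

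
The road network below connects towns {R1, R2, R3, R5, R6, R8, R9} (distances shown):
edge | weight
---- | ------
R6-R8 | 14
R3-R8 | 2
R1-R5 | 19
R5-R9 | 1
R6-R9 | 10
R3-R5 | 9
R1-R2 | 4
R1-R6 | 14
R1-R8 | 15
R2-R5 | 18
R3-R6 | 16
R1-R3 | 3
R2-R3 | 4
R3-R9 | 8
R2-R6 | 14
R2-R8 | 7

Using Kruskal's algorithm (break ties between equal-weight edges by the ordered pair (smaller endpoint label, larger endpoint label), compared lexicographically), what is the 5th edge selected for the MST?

Kruskal: consider edges lightest-first.
R5-R9 (1): add — endpoints in different components.
R3-R8 (2): add — endpoints in different components.
R1-R3 (3): add — endpoints in different components.
R1-R2 (4): add — endpoints in different components.
R2-R3 (4): skip — R3 and R2 already connected.
R2-R8 (7): skip — R8 and R2 already connected.
R3-R9 (8): add — endpoints in different components.
R3-R5 (9): skip — R5 and R3 already connected.
R6-R9 (10): add — endpoints in different components.
The 5th edge added is R3-R9.

R3-R9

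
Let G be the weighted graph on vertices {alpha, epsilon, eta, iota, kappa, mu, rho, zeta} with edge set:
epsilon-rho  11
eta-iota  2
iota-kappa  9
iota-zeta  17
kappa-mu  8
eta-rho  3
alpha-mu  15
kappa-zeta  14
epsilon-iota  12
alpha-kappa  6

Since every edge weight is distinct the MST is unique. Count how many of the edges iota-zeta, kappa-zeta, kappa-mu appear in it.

2

Kruskal's algorithm — process edges by increasing weight (ties by edge label):
eta-iota (2): add — endpoints in different components.
eta-rho (3): add — endpoints in different components.
alpha-kappa (6): add — endpoints in different components.
kappa-mu (8): add — endpoints in different components.
iota-kappa (9): add — endpoints in different components.
epsilon-rho (11): add — endpoints in different components.
epsilon-iota (12): skip — iota and epsilon already connected.
kappa-zeta (14): add — endpoints in different components.
MST edge set: {eta-iota, eta-rho, alpha-kappa, kappa-mu, iota-kappa, epsilon-rho, kappa-zeta}.
Of the listed edges, {kappa-zeta, kappa-mu} are in the MST → 2.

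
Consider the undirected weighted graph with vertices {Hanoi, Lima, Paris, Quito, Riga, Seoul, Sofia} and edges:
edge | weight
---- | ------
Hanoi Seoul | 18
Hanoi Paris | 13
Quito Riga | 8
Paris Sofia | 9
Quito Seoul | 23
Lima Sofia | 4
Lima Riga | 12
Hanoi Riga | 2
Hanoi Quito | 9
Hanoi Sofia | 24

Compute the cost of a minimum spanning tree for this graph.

53

Kruskal: consider edges lightest-first.
Hanoi Riga (2): add — endpoints in different components.
Lima Sofia (4): add — endpoints in different components.
Quito Riga (8): add — endpoints in different components.
Hanoi Quito (9): skip — Hanoi and Quito already connected.
Paris Sofia (9): add — endpoints in different components.
Lima Riga (12): add — endpoints in different components.
Hanoi Paris (13): skip — Hanoi and Paris already connected.
Hanoi Seoul (18): add — endpoints in different components.
MST edges: Hanoi Riga, Lima Sofia, Quito Riga, Paris Sofia, Lima Riga, Hanoi Seoul; total weight 2+4+8+9+12+18 = 53.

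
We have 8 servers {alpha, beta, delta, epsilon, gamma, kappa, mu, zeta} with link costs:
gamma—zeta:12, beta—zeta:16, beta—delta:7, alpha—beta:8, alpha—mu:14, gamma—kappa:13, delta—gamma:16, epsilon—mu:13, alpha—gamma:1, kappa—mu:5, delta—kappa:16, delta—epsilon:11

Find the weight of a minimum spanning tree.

57

Sort edges by weight, then run Kruskal:
alpha—gamma (1): add — endpoints in different components.
kappa—mu (5): add — endpoints in different components.
beta—delta (7): add — endpoints in different components.
alpha—beta (8): add — endpoints in different components.
delta—epsilon (11): add — endpoints in different components.
gamma—zeta (12): add — endpoints in different components.
epsilon—mu (13): add — endpoints in different components.
MST edges: alpha—gamma, kappa—mu, beta—delta, alpha—beta, delta—epsilon, gamma—zeta, epsilon—mu; total weight 1+5+7+8+11+12+13 = 57.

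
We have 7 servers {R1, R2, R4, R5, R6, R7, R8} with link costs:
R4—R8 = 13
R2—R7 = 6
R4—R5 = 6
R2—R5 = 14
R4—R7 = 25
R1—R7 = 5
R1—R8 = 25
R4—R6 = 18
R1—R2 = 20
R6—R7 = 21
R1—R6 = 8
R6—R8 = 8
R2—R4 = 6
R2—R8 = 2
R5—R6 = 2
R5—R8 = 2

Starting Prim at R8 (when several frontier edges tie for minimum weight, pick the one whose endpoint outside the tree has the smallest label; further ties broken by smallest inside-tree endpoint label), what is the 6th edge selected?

Prim's algorithm from R8:
Step 1: cheapest edge leaving the tree is R2—R8 (2); add R2.
Step 2: cheapest edge leaving the tree is R5—R8 (2); add R5.
Step 3: cheapest edge leaving the tree is R5—R6 (2); add R6.
Step 4: cheapest edge leaving the tree is R2—R4 (6); add R4.
Step 5: cheapest edge leaving the tree is R2—R7 (6); add R7.
Step 6: cheapest edge leaving the tree is R1—R7 (5); add R1.
The 6th edge added is R1—R7.

R1-R7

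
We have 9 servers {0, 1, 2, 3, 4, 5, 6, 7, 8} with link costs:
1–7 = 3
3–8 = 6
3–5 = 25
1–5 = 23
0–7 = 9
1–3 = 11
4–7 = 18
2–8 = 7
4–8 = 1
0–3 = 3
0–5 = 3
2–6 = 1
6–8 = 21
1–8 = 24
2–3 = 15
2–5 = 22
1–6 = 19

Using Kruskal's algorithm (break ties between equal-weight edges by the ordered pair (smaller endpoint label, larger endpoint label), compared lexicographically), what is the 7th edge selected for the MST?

Kruskal's algorithm — process edges by increasing weight (ties by edge label):
2–6 (1): add — endpoints in different components.
4–8 (1): add — endpoints in different components.
0–3 (3): add — endpoints in different components.
0–5 (3): add — endpoints in different components.
1–7 (3): add — endpoints in different components.
3–8 (6): add — endpoints in different components.
2–8 (7): add — endpoints in different components.
0–7 (9): add — endpoints in different components.
The 7th edge added is 2–8.

2-8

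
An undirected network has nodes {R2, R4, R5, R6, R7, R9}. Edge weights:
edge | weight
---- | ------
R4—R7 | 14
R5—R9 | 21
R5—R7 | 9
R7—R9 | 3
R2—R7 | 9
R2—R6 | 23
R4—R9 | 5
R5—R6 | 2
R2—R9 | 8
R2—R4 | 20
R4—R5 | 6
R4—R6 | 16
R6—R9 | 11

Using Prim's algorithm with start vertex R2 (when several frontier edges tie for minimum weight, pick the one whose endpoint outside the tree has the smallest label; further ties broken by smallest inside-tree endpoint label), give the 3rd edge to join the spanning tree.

R4-R9

Grow the tree from R2 using Prim:
Step 1: cheapest edge leaving the tree is R2—R9 (8); add R9.
Step 2: cheapest edge leaving the tree is R7—R9 (3); add R7.
Step 3: cheapest edge leaving the tree is R4—R9 (5); add R4.
Step 4: cheapest edge leaving the tree is R4—R5 (6); add R5.
Step 5: cheapest edge leaving the tree is R5—R6 (2); add R6.
The 3rd edge added is R4—R9.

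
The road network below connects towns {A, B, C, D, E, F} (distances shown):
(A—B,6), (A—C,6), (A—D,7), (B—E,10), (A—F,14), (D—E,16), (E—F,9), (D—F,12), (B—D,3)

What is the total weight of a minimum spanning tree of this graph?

Kruskal's algorithm — process edges by increasing weight (ties by edge label):
B—D (3): add. Components now {A} {B,D} {C} {E} {F}
A—B (6): add. Components now {A,B,D} {C} {E} {F}
A—C (6): add. Components now {A,B,C,D} {E} {F}
A—D (7): skip — A and D already connected.
E—F (9): add. Components now {A,B,C,D} {E,F}
B—E (10): add. Components now {A,B,C,D,E,F}
MST edges: B—D, A—B, A—C, E—F, B—E; total weight 3+6+6+9+10 = 34.

34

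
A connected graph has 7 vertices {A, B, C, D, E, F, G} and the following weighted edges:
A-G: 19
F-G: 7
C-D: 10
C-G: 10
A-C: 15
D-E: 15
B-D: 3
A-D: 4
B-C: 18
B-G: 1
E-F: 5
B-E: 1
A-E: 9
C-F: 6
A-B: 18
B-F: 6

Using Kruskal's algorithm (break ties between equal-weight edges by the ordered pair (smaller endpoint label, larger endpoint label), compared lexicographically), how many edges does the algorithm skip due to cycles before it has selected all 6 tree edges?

1

Sort edges by weight, then run Kruskal:
B-E (1): add — endpoints in different components.
B-G (1): add — endpoints in different components.
B-D (3): add — endpoints in different components.
A-D (4): add — endpoints in different components.
E-F (5): add — endpoints in different components.
B-F (6): skip — B and F already connected.
C-F (6): add — endpoints in different components.
Edges rejected before the tree was complete: 1.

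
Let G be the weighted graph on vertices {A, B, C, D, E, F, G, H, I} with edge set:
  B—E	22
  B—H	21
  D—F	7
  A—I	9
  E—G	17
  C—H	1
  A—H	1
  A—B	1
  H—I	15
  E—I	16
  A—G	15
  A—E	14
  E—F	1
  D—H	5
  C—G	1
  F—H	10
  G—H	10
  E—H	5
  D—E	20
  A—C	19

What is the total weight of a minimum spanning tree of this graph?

24

Prim, starting at B.
Step 1: cheapest edge leaving the tree is A—B (1); add A.
Step 2: cheapest edge leaving the tree is A—H (1); add H.
Step 3: cheapest edge leaving the tree is C—H (1); add C.
Step 4: cheapest edge leaving the tree is C—G (1); add G.
Step 5: cheapest edge leaving the tree is D—H (5); add D.
Step 6: cheapest edge leaving the tree is E—H (5); add E.
Step 7: cheapest edge leaving the tree is E—F (1); add F.
Step 8: cheapest edge leaving the tree is A—I (9); add I.
MST edges: A—B, A—H, C—H, C—G, D—H, E—H, E—F, A—I; total weight 1+1+1+1+5+5+1+9 = 24.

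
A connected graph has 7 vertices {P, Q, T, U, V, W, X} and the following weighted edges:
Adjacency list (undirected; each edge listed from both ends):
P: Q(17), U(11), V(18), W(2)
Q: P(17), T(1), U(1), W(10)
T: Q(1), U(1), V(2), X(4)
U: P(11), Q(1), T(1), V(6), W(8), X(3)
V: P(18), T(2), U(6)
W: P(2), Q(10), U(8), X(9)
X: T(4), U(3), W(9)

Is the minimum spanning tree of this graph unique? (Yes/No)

No

Kruskal: consider edges lightest-first.
Q–T (1): add — endpoints in different components.
Q–U (1): add — endpoints in different components.
T–U (1): skip — U and T already connected.
P–W (2): add — endpoints in different components.
T–V (2): add — endpoints in different components.
U–X (3): add — endpoints in different components.
T–X (4): skip — T and X already connected.
U–V (6): skip — U and V already connected.
U–W (8): add — endpoints in different components.
Non-tree edge T–U has weight 1, equal to the heaviest edge on its tree cycle — swapping gives another MST of the same weight. Not unique.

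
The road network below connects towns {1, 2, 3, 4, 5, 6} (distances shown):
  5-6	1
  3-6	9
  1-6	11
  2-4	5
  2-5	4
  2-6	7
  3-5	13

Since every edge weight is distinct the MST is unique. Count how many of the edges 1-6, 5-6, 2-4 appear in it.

Kruskal: consider edges lightest-first.
5-6 (1): add — endpoints in different components.
2-5 (4): add — endpoints in different components.
2-4 (5): add — endpoints in different components.
2-6 (7): skip — 2 and 6 already connected.
3-6 (9): add — endpoints in different components.
1-6 (11): add — endpoints in different components.
MST edge set: {5-6, 2-5, 2-4, 3-6, 1-6}.
Of the listed edges, {1-6, 5-6, 2-4} are in the MST → 3.

3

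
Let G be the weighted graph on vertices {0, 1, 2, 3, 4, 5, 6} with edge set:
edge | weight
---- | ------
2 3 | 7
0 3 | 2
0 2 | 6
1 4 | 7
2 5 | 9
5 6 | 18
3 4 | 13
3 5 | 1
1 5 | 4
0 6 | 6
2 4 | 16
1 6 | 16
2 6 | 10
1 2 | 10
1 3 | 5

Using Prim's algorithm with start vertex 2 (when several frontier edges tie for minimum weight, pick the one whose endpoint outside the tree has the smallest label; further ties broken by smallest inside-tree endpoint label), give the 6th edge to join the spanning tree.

Prim, starting at 2.
Step 1: cheapest edge leaving the tree is 0 2 (6); add 0.
Step 2: cheapest edge leaving the tree is 0 3 (2); add 3.
Step 3: cheapest edge leaving the tree is 3 5 (1); add 5.
Step 4: cheapest edge leaving the tree is 1 5 (4); add 1.
Step 5: cheapest edge leaving the tree is 0 6 (6); add 6.
Step 6: cheapest edge leaving the tree is 1 4 (7); add 4.
The 6th edge added is 1 4.

1-4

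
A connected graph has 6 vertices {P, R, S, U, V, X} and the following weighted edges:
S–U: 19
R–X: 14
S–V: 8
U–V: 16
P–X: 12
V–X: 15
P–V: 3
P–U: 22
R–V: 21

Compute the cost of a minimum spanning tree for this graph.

53

Grow the tree from V using Prim:
Step 1: frontier [P–V 3, S–V 8, V–X 15, U–V 16, R–V 21] → take P–V (3); add P.
Step 2: frontier [P–X 12, P–U 22, S–V 8, V–X 15, U–V 16, R–V 21] → take S–V (8); add S.
Step 3: frontier [P–X 12, P–U 22, S–U 19, V–X 15, U–V 16, R–V 21] → take P–X (12); add X.
Step 4: frontier [P–U 22, S–U 19, U–V 16, R–V 21, R–X 14] → take R–X (14); add R.
Step 5: frontier [P–U 22, S–U 19, U–V 16] → take U–V (16); add U.
MST edges: P–V, S–V, P–X, R–X, U–V; total weight 3+8+12+14+16 = 53.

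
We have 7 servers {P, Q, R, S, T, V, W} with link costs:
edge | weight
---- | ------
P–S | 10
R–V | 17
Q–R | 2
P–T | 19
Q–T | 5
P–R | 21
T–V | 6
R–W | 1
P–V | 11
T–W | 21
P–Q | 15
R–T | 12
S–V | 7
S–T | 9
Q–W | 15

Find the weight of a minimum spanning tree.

31

Grow the tree from T using Prim:
Step 1: cheapest edge leaving the tree is Q–T (5); add Q.
Step 2: cheapest edge leaving the tree is Q–R (2); add R.
Step 3: cheapest edge leaving the tree is R–W (1); add W.
Step 4: cheapest edge leaving the tree is T–V (6); add V.
Step 5: cheapest edge leaving the tree is S–V (7); add S.
Step 6: cheapest edge leaving the tree is P–S (10); add P.
MST edges: Q–T, Q–R, R–W, T–V, S–V, P–S; total weight 5+2+1+6+7+10 = 31.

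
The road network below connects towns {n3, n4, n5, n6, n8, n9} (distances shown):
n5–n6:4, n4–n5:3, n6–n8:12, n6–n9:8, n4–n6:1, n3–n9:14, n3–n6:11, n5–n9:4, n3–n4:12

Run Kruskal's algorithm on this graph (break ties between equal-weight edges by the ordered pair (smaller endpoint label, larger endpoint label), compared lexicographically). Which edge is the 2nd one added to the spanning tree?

Kruskal's algorithm — process edges by increasing weight (ties by edge label):
n4–n6 (1): add. Components now {n5} {n4,n6} {n9} {n3} {n8}
n4–n5 (3): add. Components now {n4,n5,n6} {n9} {n3} {n8}
n5–n6 (4): skip — n5 and n6 already connected.
n5–n9 (4): add. Components now {n4,n5,n6,n9} {n3} {n8}
n6–n9 (8): skip — n6 and n9 already connected.
n3–n6 (11): add. Components now {n3,n4,n5,n6,n9} {n8}
n3–n4 (12): skip — n4 and n3 already connected.
n6–n8 (12): add. Components now {n3,n4,n5,n6,n8,n9}
The 2nd edge added is n4–n5.

n4-n5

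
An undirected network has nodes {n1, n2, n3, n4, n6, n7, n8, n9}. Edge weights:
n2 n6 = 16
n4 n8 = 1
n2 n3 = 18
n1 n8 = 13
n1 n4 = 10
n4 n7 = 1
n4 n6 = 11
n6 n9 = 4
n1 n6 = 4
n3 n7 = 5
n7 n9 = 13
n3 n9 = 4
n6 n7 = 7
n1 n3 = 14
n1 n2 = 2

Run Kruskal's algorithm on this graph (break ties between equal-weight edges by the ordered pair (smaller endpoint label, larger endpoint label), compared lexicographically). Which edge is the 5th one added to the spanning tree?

n3-n9

Kruskal: consider edges lightest-first.
n4 n7 (1): add — endpoints in different components.
n4 n8 (1): add — endpoints in different components.
n1 n2 (2): add — endpoints in different components.
n1 n6 (4): add — endpoints in different components.
n3 n9 (4): add — endpoints in different components.
n6 n9 (4): add — endpoints in different components.
n3 n7 (5): add — endpoints in different components.
The 5th edge added is n3 n9.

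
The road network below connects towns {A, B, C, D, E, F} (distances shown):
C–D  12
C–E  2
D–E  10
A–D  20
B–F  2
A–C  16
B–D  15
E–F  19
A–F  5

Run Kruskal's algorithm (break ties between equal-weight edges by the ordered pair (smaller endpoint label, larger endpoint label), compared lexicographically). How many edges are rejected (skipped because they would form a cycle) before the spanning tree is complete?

1

Kruskal: consider edges lightest-first.
B–F (2): add. Components now {A} {B,F} {C} {D} {E}
C–E (2): add. Components now {A} {B,F} {C,E} {D}
A–F (5): add. Components now {A,B,F} {C,E} {D}
D–E (10): add. Components now {A,B,F} {C,D,E}
C–D (12): skip — C and D already connected.
B–D (15): add. Components now {A,B,C,D,E,F}
Edges rejected before the tree was complete: 1.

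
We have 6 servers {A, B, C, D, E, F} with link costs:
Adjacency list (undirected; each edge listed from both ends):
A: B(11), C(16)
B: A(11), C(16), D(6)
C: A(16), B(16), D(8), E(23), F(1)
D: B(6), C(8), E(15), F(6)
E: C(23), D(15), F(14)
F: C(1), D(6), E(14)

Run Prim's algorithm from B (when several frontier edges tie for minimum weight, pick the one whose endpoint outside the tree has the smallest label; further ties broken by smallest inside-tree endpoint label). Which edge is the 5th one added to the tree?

Grow the tree from B using Prim:
Step 1: cheapest edge leaving the tree is B–D (6); add D.
Step 2: cheapest edge leaving the tree is D–F (6); add F.
Step 3: cheapest edge leaving the tree is C–F (1); add C.
Step 4: cheapest edge leaving the tree is A–B (11); add A.
Step 5: cheapest edge leaving the tree is E–F (14); add E.
The 5th edge added is E–F.

E-F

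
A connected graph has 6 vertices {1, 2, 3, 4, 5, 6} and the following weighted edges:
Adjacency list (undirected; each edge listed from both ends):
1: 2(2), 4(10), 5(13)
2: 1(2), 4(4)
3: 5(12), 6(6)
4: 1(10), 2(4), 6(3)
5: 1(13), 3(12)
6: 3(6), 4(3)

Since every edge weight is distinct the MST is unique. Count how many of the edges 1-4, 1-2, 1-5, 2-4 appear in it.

2

Kruskal: consider edges lightest-first.
1-2 (2): add — endpoints in different components.
4-6 (3): add — endpoints in different components.
2-4 (4): add — endpoints in different components.
3-6 (6): add — endpoints in different components.
1-4 (10): skip — 1 and 4 already connected.
3-5 (12): add — endpoints in different components.
MST edge set: {1-2, 4-6, 2-4, 3-6, 3-5}.
Of the listed edges, {1-2, 2-4} are in the MST → 2.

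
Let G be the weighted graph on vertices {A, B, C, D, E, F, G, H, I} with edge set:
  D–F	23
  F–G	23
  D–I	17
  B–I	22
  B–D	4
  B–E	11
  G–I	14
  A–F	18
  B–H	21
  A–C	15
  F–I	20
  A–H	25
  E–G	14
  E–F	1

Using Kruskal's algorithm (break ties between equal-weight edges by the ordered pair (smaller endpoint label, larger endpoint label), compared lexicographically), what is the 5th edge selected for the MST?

G-I

Kruskal's algorithm — process edges by increasing weight (ties by edge label):
E–F (1): add — endpoints in different components.
B–D (4): add — endpoints in different components.
B–E (11): add — endpoints in different components.
E–G (14): add — endpoints in different components.
G–I (14): add — endpoints in different components.
A–C (15): add — endpoints in different components.
D–I (17): skip — D and I already connected.
A–F (18): add — endpoints in different components.
F–I (20): skip — F and I already connected.
B–H (21): add — endpoints in different components.
The 5th edge added is G–I.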